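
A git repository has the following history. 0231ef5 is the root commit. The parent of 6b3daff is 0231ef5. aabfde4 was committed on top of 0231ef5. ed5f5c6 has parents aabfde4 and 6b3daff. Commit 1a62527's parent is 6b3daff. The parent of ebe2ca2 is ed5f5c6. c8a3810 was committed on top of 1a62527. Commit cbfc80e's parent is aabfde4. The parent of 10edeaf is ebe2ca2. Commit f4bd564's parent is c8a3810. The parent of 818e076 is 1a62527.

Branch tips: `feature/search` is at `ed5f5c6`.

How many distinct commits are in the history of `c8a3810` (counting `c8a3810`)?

4

Walking parent pointers from c8a3810: reachable set = {0231ef5, 1a62527, 6b3daff, c8a3810}.
That is 4 commits.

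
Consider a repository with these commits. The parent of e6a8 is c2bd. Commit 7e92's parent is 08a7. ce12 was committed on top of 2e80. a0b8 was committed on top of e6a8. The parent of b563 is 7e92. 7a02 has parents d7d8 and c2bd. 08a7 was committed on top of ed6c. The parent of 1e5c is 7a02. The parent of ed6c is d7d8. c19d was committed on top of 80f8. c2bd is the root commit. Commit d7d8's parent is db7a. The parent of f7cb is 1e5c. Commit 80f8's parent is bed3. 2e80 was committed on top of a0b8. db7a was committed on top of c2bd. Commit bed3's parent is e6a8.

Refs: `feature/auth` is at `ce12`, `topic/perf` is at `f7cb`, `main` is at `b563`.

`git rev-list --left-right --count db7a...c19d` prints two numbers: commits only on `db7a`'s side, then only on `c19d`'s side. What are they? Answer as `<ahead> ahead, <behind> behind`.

Reachable from db7a: {c2bd, db7a}.
Reachable from c19d: {80f8, bed3, c19d, c2bd, e6a8}.
Only in db7a's history (ahead): {db7a} — 1.
Only in c19d's history (behind): {80f8, bed3, c19d, e6a8} — 4.

1 ahead, 4 behind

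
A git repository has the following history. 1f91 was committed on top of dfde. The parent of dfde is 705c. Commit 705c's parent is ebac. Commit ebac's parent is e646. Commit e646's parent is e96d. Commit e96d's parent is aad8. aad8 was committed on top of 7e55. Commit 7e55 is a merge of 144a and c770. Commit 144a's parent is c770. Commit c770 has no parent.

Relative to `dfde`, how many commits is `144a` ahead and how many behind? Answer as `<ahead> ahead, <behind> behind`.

Reachable from 144a: {144a, c770}.
Reachable from dfde: {144a, 705c, 7e55, aad8, c770, dfde, e646, e96d, ebac}.
Only in 144a's history (ahead): {} — 0.
Only in dfde's history (behind): {705c, 7e55, aad8, dfde, e646, e96d, ebac} — 7.

0 ahead, 7 behind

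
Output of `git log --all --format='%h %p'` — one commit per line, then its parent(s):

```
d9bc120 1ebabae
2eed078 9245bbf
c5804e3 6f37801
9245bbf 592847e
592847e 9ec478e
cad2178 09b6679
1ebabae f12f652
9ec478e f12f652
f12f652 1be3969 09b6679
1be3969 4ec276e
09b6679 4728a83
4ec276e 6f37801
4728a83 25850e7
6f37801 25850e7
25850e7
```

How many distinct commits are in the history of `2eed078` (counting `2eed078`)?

Walking parent pointers from 2eed078: reachable set = {09b6679, 1be3969, 25850e7, 2eed078, 4728a83, 4ec276e, 592847e, 6f37801, 9245bbf, 9ec478e, f12f652}.
That is 11 commits.

11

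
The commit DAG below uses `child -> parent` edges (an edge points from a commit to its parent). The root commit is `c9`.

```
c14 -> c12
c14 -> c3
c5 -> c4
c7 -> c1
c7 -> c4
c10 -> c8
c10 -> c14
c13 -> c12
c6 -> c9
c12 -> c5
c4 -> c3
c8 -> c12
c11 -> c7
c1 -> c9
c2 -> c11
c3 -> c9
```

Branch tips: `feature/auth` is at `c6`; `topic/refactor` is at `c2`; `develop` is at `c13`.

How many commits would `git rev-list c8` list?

Walking parent pointers from c8: reachable set = {c12, c3, c4, c5, c8, c9}.
That is 6 commits.

6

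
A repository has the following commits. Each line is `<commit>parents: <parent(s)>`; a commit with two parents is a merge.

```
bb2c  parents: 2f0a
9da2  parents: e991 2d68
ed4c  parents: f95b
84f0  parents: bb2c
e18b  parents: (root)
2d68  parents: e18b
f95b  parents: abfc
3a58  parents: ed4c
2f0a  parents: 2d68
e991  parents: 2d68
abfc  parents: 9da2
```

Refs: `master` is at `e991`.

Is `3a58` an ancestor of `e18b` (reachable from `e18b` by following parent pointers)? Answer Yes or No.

Ancestors of e18b: {e18b}.
3a58 is not in that set, so it is not an ancestor of e18b.

No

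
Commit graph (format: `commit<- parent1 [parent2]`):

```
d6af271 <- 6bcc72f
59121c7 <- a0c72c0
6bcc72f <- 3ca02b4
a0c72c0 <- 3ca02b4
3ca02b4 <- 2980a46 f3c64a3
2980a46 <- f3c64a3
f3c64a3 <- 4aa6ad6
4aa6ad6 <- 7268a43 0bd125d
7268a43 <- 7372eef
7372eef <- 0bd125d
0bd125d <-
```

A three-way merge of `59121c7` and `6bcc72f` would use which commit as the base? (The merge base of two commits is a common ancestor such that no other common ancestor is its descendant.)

Ancestors of 59121c7: {0bd125d, 2980a46, 3ca02b4, 4aa6ad6, 59121c7, 7268a43, 7372eef, a0c72c0, f3c64a3}.
Ancestors of 6bcc72f: {0bd125d, 2980a46, 3ca02b4, 4aa6ad6, 6bcc72f, 7268a43, 7372eef, f3c64a3}.
Common ancestors: {0bd125d, 2980a46, 3ca02b4, 4aa6ad6, 7268a43, 7372eef, f3c64a3}.
Among these, 3ca02b4 is not an ancestor of any other common ancestor — it is the merge base.

3ca02b4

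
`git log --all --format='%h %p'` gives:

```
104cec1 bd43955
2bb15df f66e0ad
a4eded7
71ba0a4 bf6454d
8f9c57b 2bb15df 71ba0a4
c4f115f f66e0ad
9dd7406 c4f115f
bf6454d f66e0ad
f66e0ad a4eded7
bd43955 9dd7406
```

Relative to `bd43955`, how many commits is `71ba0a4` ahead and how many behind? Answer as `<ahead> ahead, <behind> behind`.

Reachable from 71ba0a4: {71ba0a4, a4eded7, bf6454d, f66e0ad}.
Reachable from bd43955: {9dd7406, a4eded7, bd43955, c4f115f, f66e0ad}.
Only in 71ba0a4's history (ahead): {71ba0a4, bf6454d} — 2.
Only in bd43955's history (behind): {9dd7406, bd43955, c4f115f} — 3.

2 ahead, 3 behind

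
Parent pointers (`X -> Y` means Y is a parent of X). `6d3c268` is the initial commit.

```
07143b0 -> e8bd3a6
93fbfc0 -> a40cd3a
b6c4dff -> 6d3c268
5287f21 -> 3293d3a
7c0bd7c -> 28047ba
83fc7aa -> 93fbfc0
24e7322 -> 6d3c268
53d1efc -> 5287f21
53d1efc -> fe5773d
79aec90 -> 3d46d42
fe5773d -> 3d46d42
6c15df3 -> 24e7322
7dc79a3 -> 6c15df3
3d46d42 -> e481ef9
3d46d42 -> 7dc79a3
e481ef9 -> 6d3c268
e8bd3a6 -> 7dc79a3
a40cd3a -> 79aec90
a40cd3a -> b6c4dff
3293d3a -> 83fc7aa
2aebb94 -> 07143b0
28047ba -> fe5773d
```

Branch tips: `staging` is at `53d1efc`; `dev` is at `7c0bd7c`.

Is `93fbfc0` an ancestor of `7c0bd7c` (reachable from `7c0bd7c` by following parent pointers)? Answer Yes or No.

Ancestors of 7c0bd7c: {24e7322, 28047ba, 3d46d42, 6c15df3, 6d3c268, 7c0bd7c, 7dc79a3, e481ef9, fe5773d}.
93fbfc0 is not in that set, so it is not an ancestor of 7c0bd7c.

No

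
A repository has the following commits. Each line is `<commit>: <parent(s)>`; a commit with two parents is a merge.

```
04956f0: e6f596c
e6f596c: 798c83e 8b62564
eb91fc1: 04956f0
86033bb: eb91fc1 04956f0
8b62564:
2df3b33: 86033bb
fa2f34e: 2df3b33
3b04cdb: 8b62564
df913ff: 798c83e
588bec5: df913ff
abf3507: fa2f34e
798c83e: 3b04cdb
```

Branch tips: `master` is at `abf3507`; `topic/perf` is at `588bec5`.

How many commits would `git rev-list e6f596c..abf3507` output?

Reachable from abf3507: {04956f0, 2df3b33, 3b04cdb, 798c83e, 86033bb, 8b62564, abf3507, e6f596c, eb91fc1, fa2f34e}.
Reachable from e6f596c: {3b04cdb, 798c83e, 8b62564, e6f596c}.
In abf3507's history but not e6f596c's: {04956f0, 2df3b33, 86033bb, abf3507, eb91fc1, fa2f34e} — 6 commits.

6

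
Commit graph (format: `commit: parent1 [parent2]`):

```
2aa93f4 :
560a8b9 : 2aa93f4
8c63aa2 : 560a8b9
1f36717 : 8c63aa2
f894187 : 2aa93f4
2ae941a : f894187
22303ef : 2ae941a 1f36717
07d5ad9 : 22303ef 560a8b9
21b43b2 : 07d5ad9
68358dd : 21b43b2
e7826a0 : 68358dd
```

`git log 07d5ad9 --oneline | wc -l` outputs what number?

Walking parent pointers from 07d5ad9: reachable set = {07d5ad9, 1f36717, 22303ef, 2aa93f4, 2ae941a, 560a8b9, 8c63aa2, f894187}.
That is 8 commits.

8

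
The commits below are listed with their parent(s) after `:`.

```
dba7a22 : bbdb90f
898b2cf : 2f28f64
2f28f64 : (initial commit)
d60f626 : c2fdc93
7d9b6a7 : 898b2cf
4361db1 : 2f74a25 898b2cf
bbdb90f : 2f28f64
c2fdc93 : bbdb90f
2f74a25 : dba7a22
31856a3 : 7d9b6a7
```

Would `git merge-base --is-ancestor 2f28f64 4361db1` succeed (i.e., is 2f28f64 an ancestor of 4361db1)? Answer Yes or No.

Ancestors of 4361db1 (commits reachable by following parents): {2f28f64, 2f74a25, 4361db1, 898b2cf, bbdb90f, dba7a22}.
2f28f64 is in that set, so it is an ancestor of 4361db1.

Yes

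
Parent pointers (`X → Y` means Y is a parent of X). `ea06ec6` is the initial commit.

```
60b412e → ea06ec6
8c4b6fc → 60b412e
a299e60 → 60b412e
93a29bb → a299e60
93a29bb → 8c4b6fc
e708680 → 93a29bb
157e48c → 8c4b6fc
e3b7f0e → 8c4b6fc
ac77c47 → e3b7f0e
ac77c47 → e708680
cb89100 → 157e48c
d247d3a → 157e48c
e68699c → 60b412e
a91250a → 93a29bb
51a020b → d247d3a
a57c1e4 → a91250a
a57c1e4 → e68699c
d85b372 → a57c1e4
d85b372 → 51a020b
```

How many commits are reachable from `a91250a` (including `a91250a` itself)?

Walking parent pointers from a91250a: reachable set = {60b412e, 8c4b6fc, 93a29bb, a299e60, a91250a, ea06ec6}.
That is 6 commits.

6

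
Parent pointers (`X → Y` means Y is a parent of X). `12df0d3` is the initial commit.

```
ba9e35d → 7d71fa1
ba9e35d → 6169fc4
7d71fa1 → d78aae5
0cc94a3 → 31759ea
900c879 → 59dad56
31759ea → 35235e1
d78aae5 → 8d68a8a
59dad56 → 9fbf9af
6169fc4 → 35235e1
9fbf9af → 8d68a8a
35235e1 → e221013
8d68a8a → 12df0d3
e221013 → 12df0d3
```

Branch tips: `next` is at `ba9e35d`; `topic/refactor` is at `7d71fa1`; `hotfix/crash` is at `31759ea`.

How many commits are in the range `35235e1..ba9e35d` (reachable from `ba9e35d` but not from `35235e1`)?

Reachable from ba9e35d: {12df0d3, 35235e1, 6169fc4, 7d71fa1, 8d68a8a, ba9e35d, d78aae5, e221013}.
Reachable from 35235e1: {12df0d3, 35235e1, e221013}.
In ba9e35d's history but not 35235e1's: {6169fc4, 7d71fa1, 8d68a8a, ba9e35d, d78aae5} — 5 commits.

5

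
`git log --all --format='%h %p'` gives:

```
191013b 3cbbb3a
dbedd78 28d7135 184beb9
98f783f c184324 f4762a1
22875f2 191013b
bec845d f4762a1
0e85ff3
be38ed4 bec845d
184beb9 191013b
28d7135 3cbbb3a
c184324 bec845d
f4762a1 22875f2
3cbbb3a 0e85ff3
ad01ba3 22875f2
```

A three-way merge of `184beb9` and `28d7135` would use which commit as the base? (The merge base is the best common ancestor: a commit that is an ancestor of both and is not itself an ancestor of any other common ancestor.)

3cbbb3a

Ancestors of 184beb9: {0e85ff3, 184beb9, 191013b, 3cbbb3a}.
Ancestors of 28d7135: {0e85ff3, 28d7135, 3cbbb3a}.
Common ancestors: {0e85ff3, 3cbbb3a}.
Among these, 3cbbb3a is not an ancestor of any other common ancestor — it is the merge base.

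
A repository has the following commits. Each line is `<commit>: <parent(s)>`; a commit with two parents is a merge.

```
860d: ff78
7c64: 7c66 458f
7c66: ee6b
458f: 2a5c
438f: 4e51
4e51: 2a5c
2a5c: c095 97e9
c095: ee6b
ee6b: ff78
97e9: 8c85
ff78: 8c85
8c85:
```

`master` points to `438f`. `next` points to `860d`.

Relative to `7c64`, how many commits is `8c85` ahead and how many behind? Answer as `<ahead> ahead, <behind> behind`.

Reachable from 8c85: {8c85}.
Reachable from 7c64: {2a5c, 458f, 7c64, 7c66, 8c85, 97e9, c095, ee6b, ff78}.
Only in 8c85's history (ahead): {} — 0.
Only in 7c64's history (behind): {2a5c, 458f, 7c64, 7c66, 97e9, c095, ee6b, ff78} — 8.

0 ahead, 8 behind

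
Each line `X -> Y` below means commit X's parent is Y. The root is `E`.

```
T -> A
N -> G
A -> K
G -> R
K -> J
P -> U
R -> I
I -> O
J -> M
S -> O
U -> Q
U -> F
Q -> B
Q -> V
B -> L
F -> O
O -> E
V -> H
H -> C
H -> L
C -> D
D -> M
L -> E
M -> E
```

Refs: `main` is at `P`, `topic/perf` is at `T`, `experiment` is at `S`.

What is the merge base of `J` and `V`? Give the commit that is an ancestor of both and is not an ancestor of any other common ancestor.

M

Ancestors of J: {E, J, M}.
Ancestors of V: {C, D, E, H, L, M, V}.
Common ancestors: {E, M}.
Among these, M is not an ancestor of any other common ancestor — it is the merge base.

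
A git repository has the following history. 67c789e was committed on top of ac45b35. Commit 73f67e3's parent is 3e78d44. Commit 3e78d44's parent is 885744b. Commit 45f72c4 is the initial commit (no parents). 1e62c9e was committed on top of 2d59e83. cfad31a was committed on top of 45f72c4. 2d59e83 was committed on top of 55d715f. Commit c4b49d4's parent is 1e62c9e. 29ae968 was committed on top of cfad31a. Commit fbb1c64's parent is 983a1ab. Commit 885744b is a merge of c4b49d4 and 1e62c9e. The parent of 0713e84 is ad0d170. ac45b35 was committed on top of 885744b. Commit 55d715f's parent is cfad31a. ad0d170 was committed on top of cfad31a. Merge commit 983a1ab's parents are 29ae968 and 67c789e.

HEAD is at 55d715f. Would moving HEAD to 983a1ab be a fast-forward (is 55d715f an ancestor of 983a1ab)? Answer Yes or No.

Yes

A fast-forward from 55d715f to 983a1ab is possible iff 55d715f is an ancestor of 983a1ab.
Ancestors of 983a1ab: {1e62c9e, 29ae968, 2d59e83, 45f72c4, 55d715f, 67c789e, 885744b, 983a1ab, ac45b35, c4b49d4, cfad31a}.
55d715f is among them, so fast-forward is possible.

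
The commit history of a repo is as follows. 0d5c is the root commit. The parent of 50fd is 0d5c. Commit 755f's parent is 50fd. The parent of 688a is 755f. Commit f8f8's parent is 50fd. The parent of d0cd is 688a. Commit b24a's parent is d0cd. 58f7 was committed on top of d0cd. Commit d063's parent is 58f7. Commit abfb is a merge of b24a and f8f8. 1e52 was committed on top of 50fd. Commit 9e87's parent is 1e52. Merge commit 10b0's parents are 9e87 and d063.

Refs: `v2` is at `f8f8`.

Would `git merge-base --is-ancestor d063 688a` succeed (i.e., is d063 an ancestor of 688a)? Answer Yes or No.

No

Ancestors of 688a: {0d5c, 50fd, 688a, 755f}.
d063 is not in that set, so it is not an ancestor of 688a.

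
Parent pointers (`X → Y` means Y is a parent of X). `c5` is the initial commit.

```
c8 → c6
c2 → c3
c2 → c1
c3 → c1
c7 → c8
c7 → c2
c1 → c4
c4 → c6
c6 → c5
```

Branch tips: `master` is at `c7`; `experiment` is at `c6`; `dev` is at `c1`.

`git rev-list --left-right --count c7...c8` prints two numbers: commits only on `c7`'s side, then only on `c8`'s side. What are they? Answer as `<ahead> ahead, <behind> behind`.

Reachable from c7: {c1, c2, c3, c4, c5, c6, c7, c8}.
Reachable from c8: {c5, c6, c8}.
Only in c7's history (ahead): {c1, c2, c3, c4, c7} — 5.
Only in c8's history (behind): {} — 0.

5 ahead, 0 behind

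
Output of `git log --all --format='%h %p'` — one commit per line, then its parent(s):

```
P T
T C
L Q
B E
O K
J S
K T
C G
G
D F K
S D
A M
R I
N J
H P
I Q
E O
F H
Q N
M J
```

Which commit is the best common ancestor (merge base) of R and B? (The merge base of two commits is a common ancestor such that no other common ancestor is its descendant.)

K

Ancestors of R: {C, D, F, G, H, I, J, K, N, P, Q, R, S, T}.
Ancestors of B: {B, C, E, G, K, O, T}.
Common ancestors: {C, G, K, T}.
Among these, K is not an ancestor of any other common ancestor — it is the merge base.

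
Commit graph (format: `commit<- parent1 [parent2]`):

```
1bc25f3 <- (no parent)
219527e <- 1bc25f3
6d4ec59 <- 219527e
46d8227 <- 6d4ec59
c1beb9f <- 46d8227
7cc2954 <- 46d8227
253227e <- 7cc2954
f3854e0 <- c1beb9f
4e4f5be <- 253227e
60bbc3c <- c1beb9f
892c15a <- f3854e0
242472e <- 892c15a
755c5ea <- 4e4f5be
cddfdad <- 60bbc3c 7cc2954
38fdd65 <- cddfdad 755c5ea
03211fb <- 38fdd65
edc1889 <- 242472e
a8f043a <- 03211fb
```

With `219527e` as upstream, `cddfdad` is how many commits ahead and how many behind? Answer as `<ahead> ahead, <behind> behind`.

Reachable from cddfdad: {1bc25f3, 219527e, 46d8227, 60bbc3c, 6d4ec59, 7cc2954, c1beb9f, cddfdad}.
Reachable from 219527e: {1bc25f3, 219527e}.
Only in cddfdad's history (ahead): {46d8227, 60bbc3c, 6d4ec59, 7cc2954, c1beb9f, cddfdad} — 6.
Only in 219527e's history (behind): {} — 0.

6 ahead, 0 behind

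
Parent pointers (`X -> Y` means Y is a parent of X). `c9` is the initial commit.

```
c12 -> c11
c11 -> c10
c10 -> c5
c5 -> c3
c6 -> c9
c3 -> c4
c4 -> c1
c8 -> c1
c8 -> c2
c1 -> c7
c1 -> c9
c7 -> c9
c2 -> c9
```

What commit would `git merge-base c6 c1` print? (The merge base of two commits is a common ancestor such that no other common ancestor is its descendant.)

Ancestors of c6: {c6, c9}.
Ancestors of c1: {c1, c7, c9}.
Common ancestors: {c9}.
The only common ancestor is c9, so it is the merge base.

c9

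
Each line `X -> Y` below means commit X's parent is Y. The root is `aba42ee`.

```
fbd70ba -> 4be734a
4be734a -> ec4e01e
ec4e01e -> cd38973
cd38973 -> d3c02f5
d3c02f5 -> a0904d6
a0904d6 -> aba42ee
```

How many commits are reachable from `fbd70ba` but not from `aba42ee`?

Reachable from fbd70ba: {4be734a, a0904d6, aba42ee, cd38973, d3c02f5, ec4e01e, fbd70ba}.
Reachable from aba42ee: {aba42ee}.
In fbd70ba's history but not aba42ee's: {4be734a, a0904d6, cd38973, d3c02f5, ec4e01e, fbd70ba} — 6 commits.

6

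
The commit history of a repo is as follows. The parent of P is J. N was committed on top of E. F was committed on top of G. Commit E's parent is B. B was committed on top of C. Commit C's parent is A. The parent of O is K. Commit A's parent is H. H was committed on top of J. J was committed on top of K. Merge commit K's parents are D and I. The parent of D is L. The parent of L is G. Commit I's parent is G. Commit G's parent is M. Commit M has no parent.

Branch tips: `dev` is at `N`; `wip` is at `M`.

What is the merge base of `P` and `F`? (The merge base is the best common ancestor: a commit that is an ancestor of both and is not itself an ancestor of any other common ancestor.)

Ancestors of P: {D, G, I, J, K, L, M, P}.
Ancestors of F: {F, G, M}.
Common ancestors: {G, M}.
Among these, G is not an ancestor of any other common ancestor — it is the merge base.

G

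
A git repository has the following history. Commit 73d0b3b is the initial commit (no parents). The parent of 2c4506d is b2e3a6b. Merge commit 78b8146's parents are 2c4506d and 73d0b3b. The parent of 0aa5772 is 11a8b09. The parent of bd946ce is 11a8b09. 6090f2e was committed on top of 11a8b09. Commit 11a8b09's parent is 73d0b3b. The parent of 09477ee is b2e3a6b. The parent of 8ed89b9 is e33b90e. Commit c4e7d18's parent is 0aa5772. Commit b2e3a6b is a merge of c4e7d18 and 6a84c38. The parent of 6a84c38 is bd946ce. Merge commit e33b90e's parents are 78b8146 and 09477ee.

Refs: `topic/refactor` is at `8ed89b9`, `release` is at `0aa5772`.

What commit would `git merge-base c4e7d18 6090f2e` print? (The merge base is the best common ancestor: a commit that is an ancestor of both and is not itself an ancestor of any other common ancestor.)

11a8b09

Ancestors of c4e7d18: {0aa5772, 11a8b09, 73d0b3b, c4e7d18}.
Ancestors of 6090f2e: {11a8b09, 6090f2e, 73d0b3b}.
Common ancestors: {11a8b09, 73d0b3b}.
Among these, 11a8b09 is not an ancestor of any other common ancestor — it is the merge base.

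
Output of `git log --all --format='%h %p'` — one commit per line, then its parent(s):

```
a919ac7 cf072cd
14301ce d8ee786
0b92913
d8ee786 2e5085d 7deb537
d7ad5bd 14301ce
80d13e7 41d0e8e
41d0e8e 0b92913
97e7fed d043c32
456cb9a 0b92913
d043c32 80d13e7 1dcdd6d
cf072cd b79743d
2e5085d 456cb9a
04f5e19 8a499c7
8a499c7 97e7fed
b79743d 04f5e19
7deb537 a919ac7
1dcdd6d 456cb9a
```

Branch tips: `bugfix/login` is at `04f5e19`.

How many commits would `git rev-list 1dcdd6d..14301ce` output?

13

Reachable from 14301ce: {04f5e19, 0b92913, 14301ce, 1dcdd6d, 2e5085d, 41d0e8e, 456cb9a, 7deb537, 80d13e7, 8a499c7, 97e7fed, a919ac7, b79743d, cf072cd, d043c32, d8ee786}.
Reachable from 1dcdd6d: {0b92913, 1dcdd6d, 456cb9a}.
In 14301ce's history but not 1dcdd6d's: {04f5e19, 14301ce, 2e5085d, 41d0e8e, 7deb537, 80d13e7, 8a499c7, 97e7fed, a919ac7, b79743d, cf072cd, d043c32, d8ee786} — 13 commits.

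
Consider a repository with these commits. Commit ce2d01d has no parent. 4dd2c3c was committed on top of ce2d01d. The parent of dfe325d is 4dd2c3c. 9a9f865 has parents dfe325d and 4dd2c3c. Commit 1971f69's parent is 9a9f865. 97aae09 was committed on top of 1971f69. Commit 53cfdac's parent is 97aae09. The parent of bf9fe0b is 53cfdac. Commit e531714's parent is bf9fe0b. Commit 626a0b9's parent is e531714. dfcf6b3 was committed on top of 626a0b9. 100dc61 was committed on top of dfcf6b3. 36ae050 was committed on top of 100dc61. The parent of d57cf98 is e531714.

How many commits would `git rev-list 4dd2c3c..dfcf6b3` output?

9

Reachable from dfcf6b3: {1971f69, 4dd2c3c, 53cfdac, 626a0b9, 97aae09, 9a9f865, bf9fe0b, ce2d01d, dfcf6b3, dfe325d, e531714}.
Reachable from 4dd2c3c: {4dd2c3c, ce2d01d}.
In dfcf6b3's history but not 4dd2c3c's: {1971f69, 53cfdac, 626a0b9, 97aae09, 9a9f865, bf9fe0b, dfcf6b3, dfe325d, e531714} — 9 commits.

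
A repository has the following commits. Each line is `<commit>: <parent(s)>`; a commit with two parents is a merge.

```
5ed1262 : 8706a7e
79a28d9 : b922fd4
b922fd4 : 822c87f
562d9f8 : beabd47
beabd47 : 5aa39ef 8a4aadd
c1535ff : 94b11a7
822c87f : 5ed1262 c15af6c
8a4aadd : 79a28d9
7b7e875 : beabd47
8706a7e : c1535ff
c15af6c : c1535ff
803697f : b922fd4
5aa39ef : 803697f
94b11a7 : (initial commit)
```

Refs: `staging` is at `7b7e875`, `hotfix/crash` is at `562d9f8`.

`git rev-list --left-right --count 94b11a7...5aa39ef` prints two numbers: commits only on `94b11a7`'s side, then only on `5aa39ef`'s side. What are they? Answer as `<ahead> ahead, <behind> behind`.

0 ahead, 8 behind

Reachable from 94b11a7: {94b11a7}.
Reachable from 5aa39ef: {5aa39ef, 5ed1262, 803697f, 822c87f, 8706a7e, 94b11a7, b922fd4, c1535ff, c15af6c}.
Only in 94b11a7's history (ahead): {} — 0.
Only in 5aa39ef's history (behind): {5aa39ef, 5ed1262, 803697f, 822c87f, 8706a7e, b922fd4, c1535ff, c15af6c} — 8.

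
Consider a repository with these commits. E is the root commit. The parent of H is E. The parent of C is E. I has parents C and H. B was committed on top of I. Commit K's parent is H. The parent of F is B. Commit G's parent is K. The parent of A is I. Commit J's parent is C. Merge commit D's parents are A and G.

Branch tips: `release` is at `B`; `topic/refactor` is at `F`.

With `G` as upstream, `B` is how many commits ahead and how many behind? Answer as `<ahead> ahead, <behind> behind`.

Reachable from B: {B, C, E, H, I}.
Reachable from G: {E, G, H, K}.
Only in B's history (ahead): {B, C, I} — 3.
Only in G's history (behind): {G, K} — 2.

3 ahead, 2 behind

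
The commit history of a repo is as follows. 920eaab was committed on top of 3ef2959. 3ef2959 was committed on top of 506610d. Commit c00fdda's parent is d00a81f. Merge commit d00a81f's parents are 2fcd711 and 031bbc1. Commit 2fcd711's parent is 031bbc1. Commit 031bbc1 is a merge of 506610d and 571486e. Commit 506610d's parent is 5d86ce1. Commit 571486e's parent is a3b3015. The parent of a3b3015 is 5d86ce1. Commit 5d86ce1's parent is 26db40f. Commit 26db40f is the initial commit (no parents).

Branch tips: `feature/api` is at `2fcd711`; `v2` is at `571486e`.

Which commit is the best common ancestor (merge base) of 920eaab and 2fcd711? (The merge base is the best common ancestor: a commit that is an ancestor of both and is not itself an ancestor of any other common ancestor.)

Ancestors of 920eaab: {26db40f, 3ef2959, 506610d, 5d86ce1, 920eaab}.
Ancestors of 2fcd711: {031bbc1, 26db40f, 2fcd711, 506610d, 571486e, 5d86ce1, a3b3015}.
Common ancestors: {26db40f, 506610d, 5d86ce1}.
Among these, 506610d is not an ancestor of any other common ancestor — it is the merge base.

506610d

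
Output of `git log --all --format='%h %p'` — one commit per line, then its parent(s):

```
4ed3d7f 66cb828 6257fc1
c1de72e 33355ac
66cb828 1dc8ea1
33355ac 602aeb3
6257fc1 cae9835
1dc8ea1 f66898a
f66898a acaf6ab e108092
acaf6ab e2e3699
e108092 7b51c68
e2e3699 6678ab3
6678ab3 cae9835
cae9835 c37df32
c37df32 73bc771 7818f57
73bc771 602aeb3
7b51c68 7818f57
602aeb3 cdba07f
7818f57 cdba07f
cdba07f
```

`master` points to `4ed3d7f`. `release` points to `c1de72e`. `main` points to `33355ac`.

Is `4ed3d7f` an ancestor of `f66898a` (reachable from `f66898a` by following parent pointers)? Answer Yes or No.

No

Ancestors of f66898a: {602aeb3, 6678ab3, 73bc771, 7818f57, 7b51c68, acaf6ab, c37df32, cae9835, cdba07f, e108092, e2e3699, f66898a}.
4ed3d7f is not in that set, so it is not an ancestor of f66898a.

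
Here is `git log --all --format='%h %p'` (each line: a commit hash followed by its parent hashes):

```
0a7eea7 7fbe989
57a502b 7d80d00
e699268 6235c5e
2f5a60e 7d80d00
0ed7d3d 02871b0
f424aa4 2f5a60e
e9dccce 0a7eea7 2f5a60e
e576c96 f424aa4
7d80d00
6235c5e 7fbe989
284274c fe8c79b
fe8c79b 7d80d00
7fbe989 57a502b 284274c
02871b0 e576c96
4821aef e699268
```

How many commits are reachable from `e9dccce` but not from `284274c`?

5

Reachable from e9dccce: {0a7eea7, 284274c, 2f5a60e, 57a502b, 7d80d00, 7fbe989, e9dccce, fe8c79b}.
Reachable from 284274c: {284274c, 7d80d00, fe8c79b}.
In e9dccce's history but not 284274c's: {0a7eea7, 2f5a60e, 57a502b, 7fbe989, e9dccce} — 5 commits.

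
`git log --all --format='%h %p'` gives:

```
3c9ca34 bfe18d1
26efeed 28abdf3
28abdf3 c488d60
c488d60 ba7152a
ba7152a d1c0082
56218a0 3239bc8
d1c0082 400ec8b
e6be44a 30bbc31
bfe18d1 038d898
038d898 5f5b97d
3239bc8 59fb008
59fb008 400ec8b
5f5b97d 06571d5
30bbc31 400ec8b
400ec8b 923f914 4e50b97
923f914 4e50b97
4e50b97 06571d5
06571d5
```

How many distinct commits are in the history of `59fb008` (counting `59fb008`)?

Walking parent pointers from 59fb008: reachable set = {06571d5, 400ec8b, 4e50b97, 59fb008, 923f914}.
That is 5 commits.

5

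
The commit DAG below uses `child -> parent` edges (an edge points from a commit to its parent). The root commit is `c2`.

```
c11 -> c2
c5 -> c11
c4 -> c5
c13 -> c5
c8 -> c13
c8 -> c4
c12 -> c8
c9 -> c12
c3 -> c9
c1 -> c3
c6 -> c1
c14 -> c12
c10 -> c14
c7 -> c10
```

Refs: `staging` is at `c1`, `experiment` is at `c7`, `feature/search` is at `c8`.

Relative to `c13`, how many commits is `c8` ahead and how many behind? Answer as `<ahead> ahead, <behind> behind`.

2 ahead, 0 behind

Reachable from c8: {c11, c13, c2, c4, c5, c8}.
Reachable from c13: {c11, c13, c2, c5}.
Only in c8's history (ahead): {c4, c8} — 2.
Only in c13's history (behind): {} — 0.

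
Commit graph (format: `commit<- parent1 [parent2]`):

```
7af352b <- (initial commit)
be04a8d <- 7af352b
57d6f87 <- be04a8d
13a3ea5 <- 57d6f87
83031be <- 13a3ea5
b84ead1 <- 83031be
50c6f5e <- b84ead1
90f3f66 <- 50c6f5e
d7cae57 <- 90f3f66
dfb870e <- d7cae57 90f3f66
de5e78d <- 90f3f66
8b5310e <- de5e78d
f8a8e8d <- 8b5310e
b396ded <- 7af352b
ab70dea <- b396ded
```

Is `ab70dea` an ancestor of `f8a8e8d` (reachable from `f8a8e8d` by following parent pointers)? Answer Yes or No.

Ancestors of f8a8e8d: {13a3ea5, 50c6f5e, 57d6f87, 7af352b, 83031be, 8b5310e, 90f3f66, b84ead1, be04a8d, de5e78d, f8a8e8d}.
ab70dea is not in that set, so it is not an ancestor of f8a8e8d.

No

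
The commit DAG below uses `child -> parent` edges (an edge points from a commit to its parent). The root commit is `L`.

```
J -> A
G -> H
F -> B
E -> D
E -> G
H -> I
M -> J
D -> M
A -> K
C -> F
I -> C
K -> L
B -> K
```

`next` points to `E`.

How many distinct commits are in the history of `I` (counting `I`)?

Walking parent pointers from I: reachable set = {B, C, F, I, K, L}.
That is 6 commits.

6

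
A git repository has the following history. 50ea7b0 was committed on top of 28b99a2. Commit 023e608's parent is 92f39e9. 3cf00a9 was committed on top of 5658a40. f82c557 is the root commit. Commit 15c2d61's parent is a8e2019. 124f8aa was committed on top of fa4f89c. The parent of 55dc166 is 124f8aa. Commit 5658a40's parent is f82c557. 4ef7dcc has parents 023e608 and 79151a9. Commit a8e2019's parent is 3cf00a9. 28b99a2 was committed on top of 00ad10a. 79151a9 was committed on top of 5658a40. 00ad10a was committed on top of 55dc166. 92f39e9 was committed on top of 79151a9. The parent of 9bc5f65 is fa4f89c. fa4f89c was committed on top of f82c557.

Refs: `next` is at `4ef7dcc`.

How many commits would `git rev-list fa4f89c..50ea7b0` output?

5

Reachable from 50ea7b0: {00ad10a, 124f8aa, 28b99a2, 50ea7b0, 55dc166, f82c557, fa4f89c}.
Reachable from fa4f89c: {f82c557, fa4f89c}.
In 50ea7b0's history but not fa4f89c's: {00ad10a, 124f8aa, 28b99a2, 50ea7b0, 55dc166} — 5 commits.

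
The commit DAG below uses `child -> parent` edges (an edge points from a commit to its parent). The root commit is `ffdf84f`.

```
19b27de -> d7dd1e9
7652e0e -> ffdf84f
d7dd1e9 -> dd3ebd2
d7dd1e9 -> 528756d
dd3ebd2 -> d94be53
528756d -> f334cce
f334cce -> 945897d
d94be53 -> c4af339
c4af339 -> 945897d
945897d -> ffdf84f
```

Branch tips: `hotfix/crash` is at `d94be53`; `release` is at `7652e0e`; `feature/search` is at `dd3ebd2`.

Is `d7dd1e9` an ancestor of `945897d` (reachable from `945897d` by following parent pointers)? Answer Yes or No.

No

Ancestors of 945897d: {945897d, ffdf84f}.
d7dd1e9 is not in that set, so it is not an ancestor of 945897d.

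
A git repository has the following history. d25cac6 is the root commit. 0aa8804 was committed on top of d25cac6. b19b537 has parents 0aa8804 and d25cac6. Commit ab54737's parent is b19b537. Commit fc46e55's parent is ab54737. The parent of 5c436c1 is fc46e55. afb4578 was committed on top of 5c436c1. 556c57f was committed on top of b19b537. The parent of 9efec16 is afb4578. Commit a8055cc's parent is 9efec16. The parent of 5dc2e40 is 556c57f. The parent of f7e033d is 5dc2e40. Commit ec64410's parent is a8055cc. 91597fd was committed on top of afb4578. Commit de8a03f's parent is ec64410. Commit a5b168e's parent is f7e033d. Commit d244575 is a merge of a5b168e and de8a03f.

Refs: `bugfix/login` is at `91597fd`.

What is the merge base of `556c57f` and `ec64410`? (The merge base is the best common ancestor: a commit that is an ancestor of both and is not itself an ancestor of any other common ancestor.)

Ancestors of 556c57f: {0aa8804, 556c57f, b19b537, d25cac6}.
Ancestors of ec64410: {0aa8804, 5c436c1, 9efec16, a8055cc, ab54737, afb4578, b19b537, d25cac6, ec64410, fc46e55}.
Common ancestors: {0aa8804, b19b537, d25cac6}.
Among these, b19b537 is not an ancestor of any other common ancestor — it is the merge base.

b19b537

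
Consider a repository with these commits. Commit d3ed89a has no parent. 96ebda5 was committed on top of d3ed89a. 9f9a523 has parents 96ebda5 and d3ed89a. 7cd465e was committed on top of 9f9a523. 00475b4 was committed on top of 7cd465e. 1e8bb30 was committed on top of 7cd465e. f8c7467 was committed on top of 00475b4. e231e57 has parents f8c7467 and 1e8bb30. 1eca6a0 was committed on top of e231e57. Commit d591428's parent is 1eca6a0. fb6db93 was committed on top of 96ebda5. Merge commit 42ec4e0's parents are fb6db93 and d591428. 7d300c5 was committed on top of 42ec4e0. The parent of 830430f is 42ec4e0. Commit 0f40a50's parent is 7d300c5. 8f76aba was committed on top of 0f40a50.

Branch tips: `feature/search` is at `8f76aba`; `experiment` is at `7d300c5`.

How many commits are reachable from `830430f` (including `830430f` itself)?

13

Walking parent pointers from 830430f: reachable set = {00475b4, 1e8bb30, 1eca6a0, 42ec4e0, 7cd465e, 830430f, 96ebda5, 9f9a523, d3ed89a, d591428, e231e57, f8c7467, fb6db93}.
That is 13 commits.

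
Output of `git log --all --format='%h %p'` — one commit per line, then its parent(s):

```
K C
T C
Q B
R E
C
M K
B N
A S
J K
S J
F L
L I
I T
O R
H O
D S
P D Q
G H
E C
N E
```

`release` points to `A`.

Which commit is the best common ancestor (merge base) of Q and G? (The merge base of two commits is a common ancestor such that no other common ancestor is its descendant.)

E

Ancestors of Q: {B, C, E, N, Q}.
Ancestors of G: {C, E, G, H, O, R}.
Common ancestors: {C, E}.
Among these, E is not an ancestor of any other common ancestor — it is the merge base.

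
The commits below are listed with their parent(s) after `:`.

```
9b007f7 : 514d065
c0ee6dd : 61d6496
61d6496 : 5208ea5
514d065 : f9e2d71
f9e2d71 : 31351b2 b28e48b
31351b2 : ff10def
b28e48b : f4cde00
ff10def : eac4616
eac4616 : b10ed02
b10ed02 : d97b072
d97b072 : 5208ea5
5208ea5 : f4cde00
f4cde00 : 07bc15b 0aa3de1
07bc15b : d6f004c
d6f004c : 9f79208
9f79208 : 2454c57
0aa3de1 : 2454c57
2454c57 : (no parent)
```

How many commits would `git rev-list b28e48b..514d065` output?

Reachable from 514d065: {07bc15b, 0aa3de1, 2454c57, 31351b2, 514d065, 5208ea5, 9f79208, b10ed02, b28e48b, d6f004c, d97b072, eac4616, f4cde00, f9e2d71, ff10def}.
Reachable from b28e48b: {07bc15b, 0aa3de1, 2454c57, 9f79208, b28e48b, d6f004c, f4cde00}.
In 514d065's history but not b28e48b's: {31351b2, 514d065, 5208ea5, b10ed02, d97b072, eac4616, f9e2d71, ff10def} — 8 commits.

8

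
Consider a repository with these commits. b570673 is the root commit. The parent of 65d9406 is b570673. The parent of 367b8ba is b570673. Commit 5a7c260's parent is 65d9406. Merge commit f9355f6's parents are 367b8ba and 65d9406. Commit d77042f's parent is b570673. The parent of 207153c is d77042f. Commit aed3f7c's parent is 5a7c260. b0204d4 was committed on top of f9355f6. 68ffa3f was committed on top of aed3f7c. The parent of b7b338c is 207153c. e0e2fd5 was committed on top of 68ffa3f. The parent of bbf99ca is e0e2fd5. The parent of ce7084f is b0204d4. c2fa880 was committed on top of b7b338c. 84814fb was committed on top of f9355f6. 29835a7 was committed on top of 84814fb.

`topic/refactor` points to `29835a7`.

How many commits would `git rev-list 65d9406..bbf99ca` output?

5

Reachable from bbf99ca: {5a7c260, 65d9406, 68ffa3f, aed3f7c, b570673, bbf99ca, e0e2fd5}.
Reachable from 65d9406: {65d9406, b570673}.
In bbf99ca's history but not 65d9406's: {5a7c260, 68ffa3f, aed3f7c, bbf99ca, e0e2fd5} — 5 commits.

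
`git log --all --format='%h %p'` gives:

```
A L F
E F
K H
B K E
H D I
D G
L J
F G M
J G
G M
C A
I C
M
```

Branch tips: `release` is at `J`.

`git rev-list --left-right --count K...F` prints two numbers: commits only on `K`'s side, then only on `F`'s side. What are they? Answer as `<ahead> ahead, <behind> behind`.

8 ahead, 0 behind

Reachable from K: {A, C, D, F, G, H, I, J, K, L, M}.
Reachable from F: {F, G, M}.
Only in K's history (ahead): {A, C, D, H, I, J, K, L} — 8.
Only in F's history (behind): {} — 0.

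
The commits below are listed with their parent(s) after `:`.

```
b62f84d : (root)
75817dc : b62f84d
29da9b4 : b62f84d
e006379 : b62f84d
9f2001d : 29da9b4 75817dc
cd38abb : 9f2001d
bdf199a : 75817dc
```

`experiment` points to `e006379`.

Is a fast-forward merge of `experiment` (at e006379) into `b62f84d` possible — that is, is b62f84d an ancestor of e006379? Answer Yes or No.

Yes

A fast-forward from b62f84d to e006379 is possible iff b62f84d is an ancestor of e006379.
Ancestors of e006379: {b62f84d, e006379}.
b62f84d is among them, so fast-forward is possible.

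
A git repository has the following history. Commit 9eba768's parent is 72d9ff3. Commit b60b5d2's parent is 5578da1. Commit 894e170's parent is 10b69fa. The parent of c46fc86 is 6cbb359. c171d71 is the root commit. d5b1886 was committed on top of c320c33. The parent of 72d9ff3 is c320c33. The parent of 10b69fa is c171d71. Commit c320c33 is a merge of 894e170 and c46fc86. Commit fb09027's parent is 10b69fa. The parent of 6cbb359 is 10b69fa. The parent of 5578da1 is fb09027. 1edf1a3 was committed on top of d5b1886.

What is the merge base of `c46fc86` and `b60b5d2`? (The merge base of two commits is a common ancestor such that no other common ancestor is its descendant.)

10b69fa

Ancestors of c46fc86: {10b69fa, 6cbb359, c171d71, c46fc86}.
Ancestors of b60b5d2: {10b69fa, 5578da1, b60b5d2, c171d71, fb09027}.
Common ancestors: {10b69fa, c171d71}.
Among these, 10b69fa is not an ancestor of any other common ancestor — it is the merge base.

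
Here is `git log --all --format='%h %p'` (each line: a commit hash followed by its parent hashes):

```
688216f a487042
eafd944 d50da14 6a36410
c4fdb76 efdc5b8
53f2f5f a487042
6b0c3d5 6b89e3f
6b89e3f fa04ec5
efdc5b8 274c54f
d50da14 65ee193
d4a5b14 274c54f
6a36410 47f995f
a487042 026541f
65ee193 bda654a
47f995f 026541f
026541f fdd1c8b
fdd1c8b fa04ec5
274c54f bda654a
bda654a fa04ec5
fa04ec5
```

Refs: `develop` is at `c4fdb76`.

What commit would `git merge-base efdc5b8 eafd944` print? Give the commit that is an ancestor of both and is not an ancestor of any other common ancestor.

bda654a

Ancestors of efdc5b8: {274c54f, bda654a, efdc5b8, fa04ec5}.
Ancestors of eafd944: {026541f, 47f995f, 65ee193, 6a36410, bda654a, d50da14, eafd944, fa04ec5, fdd1c8b}.
Common ancestors: {bda654a, fa04ec5}.
Among these, bda654a is not an ancestor of any other common ancestor — it is the merge base.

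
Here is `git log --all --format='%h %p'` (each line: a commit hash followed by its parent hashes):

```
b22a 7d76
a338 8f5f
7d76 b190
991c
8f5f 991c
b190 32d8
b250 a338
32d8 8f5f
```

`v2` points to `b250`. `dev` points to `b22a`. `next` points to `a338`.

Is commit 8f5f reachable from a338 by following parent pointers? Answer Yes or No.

Ancestors of a338 (commits reachable by following parents): {8f5f, 991c, a338}.
8f5f is in that set, so it is an ancestor of a338.

Yes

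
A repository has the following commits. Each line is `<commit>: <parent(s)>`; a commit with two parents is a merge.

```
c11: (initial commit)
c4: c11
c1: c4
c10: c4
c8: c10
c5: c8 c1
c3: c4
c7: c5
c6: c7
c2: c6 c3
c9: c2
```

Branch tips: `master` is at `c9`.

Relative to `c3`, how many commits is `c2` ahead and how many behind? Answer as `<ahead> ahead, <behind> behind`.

7 ahead, 0 behind

Reachable from c2: {c1, c10, c11, c2, c3, c4, c5, c6, c7, c8}.
Reachable from c3: {c11, c3, c4}.
Only in c2's history (ahead): {c1, c10, c2, c5, c6, c7, c8} — 7.
Only in c3's history (behind): {} — 0.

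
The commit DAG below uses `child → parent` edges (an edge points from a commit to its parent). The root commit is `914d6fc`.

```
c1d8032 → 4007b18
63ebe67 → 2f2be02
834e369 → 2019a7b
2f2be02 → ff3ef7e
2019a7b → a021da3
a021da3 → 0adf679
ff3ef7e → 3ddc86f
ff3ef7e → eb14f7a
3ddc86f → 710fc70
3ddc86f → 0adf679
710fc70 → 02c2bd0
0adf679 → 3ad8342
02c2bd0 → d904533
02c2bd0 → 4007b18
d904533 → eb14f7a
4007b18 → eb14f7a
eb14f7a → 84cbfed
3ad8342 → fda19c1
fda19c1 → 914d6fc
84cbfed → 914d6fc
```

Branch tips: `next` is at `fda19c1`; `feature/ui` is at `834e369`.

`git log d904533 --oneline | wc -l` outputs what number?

Walking parent pointers from d904533: reachable set = {84cbfed, 914d6fc, d904533, eb14f7a}.
That is 4 commits.

4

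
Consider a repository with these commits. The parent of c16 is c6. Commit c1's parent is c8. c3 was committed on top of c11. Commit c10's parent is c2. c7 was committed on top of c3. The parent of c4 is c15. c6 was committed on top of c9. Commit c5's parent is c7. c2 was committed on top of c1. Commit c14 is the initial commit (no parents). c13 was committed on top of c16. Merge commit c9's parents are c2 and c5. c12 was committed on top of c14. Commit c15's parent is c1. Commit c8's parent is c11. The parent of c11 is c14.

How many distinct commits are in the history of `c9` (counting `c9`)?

Walking parent pointers from c9: reachable set = {c1, c11, c14, c2, c3, c5, c7, c8, c9}.
That is 9 commits.

9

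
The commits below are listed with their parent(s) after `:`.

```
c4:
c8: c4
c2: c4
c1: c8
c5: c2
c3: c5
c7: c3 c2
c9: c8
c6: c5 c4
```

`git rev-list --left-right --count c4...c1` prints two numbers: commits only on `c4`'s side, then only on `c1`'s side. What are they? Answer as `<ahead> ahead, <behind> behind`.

0 ahead, 2 behind

Reachable from c4: {c4}.
Reachable from c1: {c1, c4, c8}.
Only in c4's history (ahead): {} — 0.
Only in c1's history (behind): {c1, c8} — 2.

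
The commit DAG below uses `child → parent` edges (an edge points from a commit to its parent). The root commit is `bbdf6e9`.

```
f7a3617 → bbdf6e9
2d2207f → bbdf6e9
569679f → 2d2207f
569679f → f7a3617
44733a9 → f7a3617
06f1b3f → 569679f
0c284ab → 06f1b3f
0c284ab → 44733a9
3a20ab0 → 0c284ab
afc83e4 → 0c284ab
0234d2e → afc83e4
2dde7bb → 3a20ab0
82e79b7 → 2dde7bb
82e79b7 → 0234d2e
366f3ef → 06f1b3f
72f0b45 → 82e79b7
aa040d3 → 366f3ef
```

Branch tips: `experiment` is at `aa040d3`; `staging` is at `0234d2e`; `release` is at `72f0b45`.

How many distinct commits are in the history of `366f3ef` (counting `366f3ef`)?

Walking parent pointers from 366f3ef: reachable set = {06f1b3f, 2d2207f, 366f3ef, 569679f, bbdf6e9, f7a3617}.
That is 6 commits.

6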